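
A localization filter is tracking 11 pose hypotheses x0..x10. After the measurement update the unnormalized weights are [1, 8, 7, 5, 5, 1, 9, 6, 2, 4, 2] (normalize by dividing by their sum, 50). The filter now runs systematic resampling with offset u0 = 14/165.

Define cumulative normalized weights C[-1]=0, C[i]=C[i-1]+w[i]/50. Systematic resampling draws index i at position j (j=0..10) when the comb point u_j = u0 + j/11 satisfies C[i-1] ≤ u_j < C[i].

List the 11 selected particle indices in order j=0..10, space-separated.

C = [1/50, 9/50, 8/25, 21/50, 13/25, 27/50, 18/25, 21/25, 22/25, 24/25, 1]
j=0: u_0=14/165 ∈ [1/50, 9/50) → index 1
j=1: u_1=29/165 ∈ [1/50, 9/50) → index 1
j=2: u_2=4/15 ∈ [9/50, 8/25) → index 2
j=3: u_3=59/165 ∈ [8/25, 21/50) → index 3
j=4: u_4=74/165 ∈ [21/50, 13/25) → index 4
j=5: u_5=89/165 ∈ [13/25, 27/50) → index 5
j=6: u_6=104/165 ∈ [27/50, 18/25) → index 6
j=7: u_7=119/165 ∈ [18/25, 21/25) → index 7
j=8: u_8=134/165 ∈ [18/25, 21/25) → index 7
j=9: u_9=149/165 ∈ [22/25, 24/25) → index 9
j=10: u_10=164/165 ∈ [24/25, 1) → index 10

1 1 2 3 4 5 6 7 7 9 10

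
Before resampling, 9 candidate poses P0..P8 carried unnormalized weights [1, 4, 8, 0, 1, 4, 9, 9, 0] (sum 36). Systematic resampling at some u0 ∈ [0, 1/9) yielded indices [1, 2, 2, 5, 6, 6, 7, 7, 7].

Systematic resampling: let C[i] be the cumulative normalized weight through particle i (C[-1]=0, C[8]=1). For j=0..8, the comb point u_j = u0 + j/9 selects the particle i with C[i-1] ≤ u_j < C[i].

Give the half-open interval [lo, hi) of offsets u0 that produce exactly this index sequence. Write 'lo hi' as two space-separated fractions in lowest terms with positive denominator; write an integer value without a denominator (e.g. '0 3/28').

C = [1/36, 5/36, 13/36, 13/36, 7/18, 1/2, 3/4, 1, 1]
j=0 picked index 1: u0 ∈ [1/36, 5/36)
j=1 picked index 2: u0 ∈ [1/36, 1/4)
j=2 picked index 2: u0 ∈ [-1/12, 5/36)
j=3 picked index 5: u0 ∈ [1/18, 1/6)
j=4 picked index 6: u0 ∈ [1/18, 11/36)
j=5 picked index 6: u0 ∈ [-1/18, 7/36)
j=6 picked index 7: u0 ∈ [1/12, 1/3)
j=7 picked index 7: u0 ∈ [-1/36, 2/9)
j=8 picked index 7: u0 ∈ [-5/36, 1/9)
intersection: [1/12, 1/9)

1/12 1/9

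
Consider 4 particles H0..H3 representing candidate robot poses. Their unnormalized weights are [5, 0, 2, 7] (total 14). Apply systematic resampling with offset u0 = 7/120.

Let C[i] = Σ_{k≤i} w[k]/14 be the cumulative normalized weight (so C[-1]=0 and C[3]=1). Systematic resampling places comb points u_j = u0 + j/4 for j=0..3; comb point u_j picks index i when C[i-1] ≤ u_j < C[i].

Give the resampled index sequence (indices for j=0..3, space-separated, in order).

0 0 3 3

C = [5/14, 5/14, 1/2, 1]
j=0: u_0=7/120 ∈ [0, 5/14) → index 0
j=1: u_1=37/120 ∈ [0, 5/14) → index 0
j=2: u_2=67/120 ∈ [1/2, 1) → index 3
j=3: u_3=97/120 ∈ [1/2, 1) → index 3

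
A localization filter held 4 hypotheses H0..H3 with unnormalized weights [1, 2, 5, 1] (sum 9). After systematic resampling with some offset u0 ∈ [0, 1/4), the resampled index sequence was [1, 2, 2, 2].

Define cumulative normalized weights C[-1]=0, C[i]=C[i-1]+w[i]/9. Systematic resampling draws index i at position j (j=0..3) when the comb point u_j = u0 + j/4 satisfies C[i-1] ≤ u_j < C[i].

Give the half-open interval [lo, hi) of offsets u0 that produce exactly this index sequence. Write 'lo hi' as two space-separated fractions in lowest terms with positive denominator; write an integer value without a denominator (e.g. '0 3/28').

1/9 5/36

C = [1/9, 1/3, 8/9, 1]
j=0 picked index 1: u0 ∈ [1/9, 1/3)
j=1 picked index 2: u0 ∈ [1/12, 23/36)
j=2 picked index 2: u0 ∈ [-1/6, 7/18)
j=3 picked index 2: u0 ∈ [-5/12, 5/36)
intersection: [1/9, 5/36)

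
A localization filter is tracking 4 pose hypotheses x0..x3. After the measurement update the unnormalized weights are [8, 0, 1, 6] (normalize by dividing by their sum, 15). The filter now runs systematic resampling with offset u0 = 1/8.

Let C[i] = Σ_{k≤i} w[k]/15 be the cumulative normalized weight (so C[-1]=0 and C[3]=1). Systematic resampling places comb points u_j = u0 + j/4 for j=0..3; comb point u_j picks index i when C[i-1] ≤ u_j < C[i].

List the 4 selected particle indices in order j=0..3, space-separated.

0 0 3 3

C = [8/15, 8/15, 3/5, 1]
j=0: u_0=1/8 ∈ [0, 8/15) → index 0
j=1: u_1=3/8 ∈ [0, 8/15) → index 0
j=2: u_2=5/8 ∈ [3/5, 1) → index 3
j=3: u_3=7/8 ∈ [3/5, 1) → index 3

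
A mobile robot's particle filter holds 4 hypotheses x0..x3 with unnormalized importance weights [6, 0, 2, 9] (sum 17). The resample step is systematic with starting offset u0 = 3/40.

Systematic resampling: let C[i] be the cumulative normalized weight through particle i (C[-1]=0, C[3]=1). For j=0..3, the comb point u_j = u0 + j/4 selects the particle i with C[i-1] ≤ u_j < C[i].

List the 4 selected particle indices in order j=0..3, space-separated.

0 0 3 3

C = [6/17, 6/17, 8/17, 1]
j=0: u_0=3/40 ∈ [0, 6/17) → index 0
j=1: u_1=13/40 ∈ [0, 6/17) → index 0
j=2: u_2=23/40 ∈ [8/17, 1) → index 3
j=3: u_3=33/40 ∈ [8/17, 1) → index 3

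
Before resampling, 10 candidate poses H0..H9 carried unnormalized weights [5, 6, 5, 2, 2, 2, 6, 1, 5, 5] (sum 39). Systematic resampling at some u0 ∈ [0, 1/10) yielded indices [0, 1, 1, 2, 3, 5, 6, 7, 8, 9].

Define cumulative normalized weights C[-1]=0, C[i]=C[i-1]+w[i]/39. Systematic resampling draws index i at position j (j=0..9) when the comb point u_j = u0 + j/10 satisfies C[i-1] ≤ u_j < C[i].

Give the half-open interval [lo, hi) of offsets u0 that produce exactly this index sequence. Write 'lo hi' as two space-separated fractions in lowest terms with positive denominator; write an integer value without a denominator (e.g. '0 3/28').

11/390 17/390

C = [5/39, 11/39, 16/39, 6/13, 20/39, 22/39, 28/39, 29/39, 34/39, 1]
j=0 picked index 0: u0 ∈ [0, 5/39)
j=1 picked index 1: u0 ∈ [11/390, 71/390)
j=2 picked index 1: u0 ∈ [-14/195, 16/195)
j=3 picked index 2: u0 ∈ [-7/390, 43/390)
j=4 picked index 3: u0 ∈ [2/195, 4/65)
j=5 picked index 5: u0 ∈ [1/78, 5/78)
j=6 picked index 6: u0 ∈ [-7/195, 23/195)
j=7 picked index 7: u0 ∈ [7/390, 17/390)
j=8 picked index 8: u0 ∈ [-11/195, 14/195)
j=9 picked index 9: u0 ∈ [-11/390, 1/10)
intersection: [11/390, 17/390)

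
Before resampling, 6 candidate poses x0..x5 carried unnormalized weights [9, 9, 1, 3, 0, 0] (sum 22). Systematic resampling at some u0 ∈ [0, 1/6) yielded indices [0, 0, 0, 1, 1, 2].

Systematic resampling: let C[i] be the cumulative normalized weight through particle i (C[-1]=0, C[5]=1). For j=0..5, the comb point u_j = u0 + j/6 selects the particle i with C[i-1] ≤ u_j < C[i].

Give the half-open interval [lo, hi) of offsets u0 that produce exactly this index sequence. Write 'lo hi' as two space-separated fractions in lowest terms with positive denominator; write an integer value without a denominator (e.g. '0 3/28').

0 1/33

C = [9/22, 9/11, 19/22, 1, 1, 1]
j=0 picked index 0: u0 ∈ [0, 9/22)
j=1 picked index 0: u0 ∈ [-1/6, 8/33)
j=2 picked index 0: u0 ∈ [-1/3, 5/66)
j=3 picked index 1: u0 ∈ [-1/11, 7/22)
j=4 picked index 1: u0 ∈ [-17/66, 5/33)
j=5 picked index 2: u0 ∈ [-1/66, 1/33)
intersection: [0, 1/33)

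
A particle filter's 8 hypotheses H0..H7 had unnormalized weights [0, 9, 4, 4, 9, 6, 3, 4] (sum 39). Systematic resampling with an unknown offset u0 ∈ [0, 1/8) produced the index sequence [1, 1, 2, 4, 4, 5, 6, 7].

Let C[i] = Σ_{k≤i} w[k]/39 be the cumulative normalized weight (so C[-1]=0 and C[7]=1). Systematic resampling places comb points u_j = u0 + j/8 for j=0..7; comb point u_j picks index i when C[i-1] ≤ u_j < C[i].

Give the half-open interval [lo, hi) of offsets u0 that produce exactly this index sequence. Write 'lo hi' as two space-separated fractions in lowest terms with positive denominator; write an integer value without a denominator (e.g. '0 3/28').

11/156 1/12

C = [0, 3/13, 1/3, 17/39, 2/3, 32/39, 35/39, 1]
j=0 picked index 1: u0 ∈ [0, 3/13)
j=1 picked index 1: u0 ∈ [-1/8, 11/104)
j=2 picked index 2: u0 ∈ [-1/52, 1/12)
j=3 picked index 4: u0 ∈ [19/312, 7/24)
j=4 picked index 4: u0 ∈ [-5/78, 1/6)
j=5 picked index 5: u0 ∈ [1/24, 61/312)
j=6 picked index 6: u0 ∈ [11/156, 23/156)
j=7 picked index 7: u0 ∈ [7/312, 1/8)
intersection: [11/156, 1/12)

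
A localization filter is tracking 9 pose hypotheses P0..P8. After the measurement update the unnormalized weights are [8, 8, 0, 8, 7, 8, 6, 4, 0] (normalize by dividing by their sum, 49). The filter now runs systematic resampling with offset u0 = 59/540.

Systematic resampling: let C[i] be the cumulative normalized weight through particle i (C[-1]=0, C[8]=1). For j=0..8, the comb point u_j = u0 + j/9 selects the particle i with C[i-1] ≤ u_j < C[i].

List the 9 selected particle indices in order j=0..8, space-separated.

0 1 3 3 4 5 5 6 7

C = [8/49, 16/49, 16/49, 24/49, 31/49, 39/49, 45/49, 1, 1]
j=0: u_0=59/540 ∈ [0, 8/49) → index 0
j=1: u_1=119/540 ∈ [8/49, 16/49) → index 1
j=2: u_2=179/540 ∈ [16/49, 24/49) → index 3
j=3: u_3=239/540 ∈ [16/49, 24/49) → index 3
j=4: u_4=299/540 ∈ [24/49, 31/49) → index 4
j=5: u_5=359/540 ∈ [31/49, 39/49) → index 5
j=6: u_6=419/540 ∈ [31/49, 39/49) → index 5
j=7: u_7=479/540 ∈ [39/49, 45/49) → index 6
j=8: u_8=539/540 ∈ [45/49, 1) → index 7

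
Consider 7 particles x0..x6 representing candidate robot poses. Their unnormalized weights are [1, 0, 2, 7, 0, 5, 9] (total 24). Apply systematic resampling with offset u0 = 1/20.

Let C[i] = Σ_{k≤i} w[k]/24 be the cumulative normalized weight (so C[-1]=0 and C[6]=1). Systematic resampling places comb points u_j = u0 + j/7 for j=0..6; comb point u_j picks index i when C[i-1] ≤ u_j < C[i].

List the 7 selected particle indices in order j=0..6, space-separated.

C = [1/24, 1/24, 1/8, 5/12, 5/12, 5/8, 1]
j=0: u_0=1/20 ∈ [1/24, 1/8) → index 2
j=1: u_1=27/140 ∈ [1/8, 5/12) → index 3
j=2: u_2=47/140 ∈ [1/8, 5/12) → index 3
j=3: u_3=67/140 ∈ [5/12, 5/8) → index 5
j=4: u_4=87/140 ∈ [5/12, 5/8) → index 5
j=5: u_5=107/140 ∈ [5/8, 1) → index 6
j=6: u_6=127/140 ∈ [5/8, 1) → index 6

2 3 3 5 5 6 6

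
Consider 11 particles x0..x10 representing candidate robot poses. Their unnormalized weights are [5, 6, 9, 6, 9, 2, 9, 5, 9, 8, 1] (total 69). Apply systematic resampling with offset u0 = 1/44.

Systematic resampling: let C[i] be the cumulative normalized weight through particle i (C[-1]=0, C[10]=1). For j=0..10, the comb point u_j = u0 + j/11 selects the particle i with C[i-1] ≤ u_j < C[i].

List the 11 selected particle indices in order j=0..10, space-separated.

0 1 2 3 4 4 6 6 8 8 9

C = [5/69, 11/69, 20/69, 26/69, 35/69, 37/69, 2/3, 17/23, 20/23, 68/69, 1]
j=0: u_0=1/44 ∈ [0, 5/69) → index 0
j=1: u_1=5/44 ∈ [5/69, 11/69) → index 1
j=2: u_2=9/44 ∈ [11/69, 20/69) → index 2
j=3: u_3=13/44 ∈ [20/69, 26/69) → index 3
j=4: u_4=17/44 ∈ [26/69, 35/69) → index 4
j=5: u_5=21/44 ∈ [26/69, 35/69) → index 4
j=6: u_6=25/44 ∈ [37/69, 2/3) → index 6
j=7: u_7=29/44 ∈ [37/69, 2/3) → index 6
j=8: u_8=3/4 ∈ [17/23, 20/23) → index 8
j=9: u_9=37/44 ∈ [17/23, 20/23) → index 8
j=10: u_10=41/44 ∈ [20/23, 68/69) → index 9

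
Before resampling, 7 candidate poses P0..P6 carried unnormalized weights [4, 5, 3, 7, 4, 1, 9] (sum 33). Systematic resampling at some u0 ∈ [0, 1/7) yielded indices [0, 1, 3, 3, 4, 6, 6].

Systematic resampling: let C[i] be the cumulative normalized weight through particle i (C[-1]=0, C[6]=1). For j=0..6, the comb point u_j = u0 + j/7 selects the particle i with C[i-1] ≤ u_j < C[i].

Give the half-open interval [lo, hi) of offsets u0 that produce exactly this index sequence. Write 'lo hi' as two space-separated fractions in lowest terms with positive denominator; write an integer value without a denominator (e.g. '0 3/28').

6/77 4/33

C = [4/33, 3/11, 4/11, 19/33, 23/33, 8/11, 1]
j=0 picked index 0: u0 ∈ [0, 4/33)
j=1 picked index 1: u0 ∈ [-5/231, 10/77)
j=2 picked index 3: u0 ∈ [6/77, 67/231)
j=3 picked index 3: u0 ∈ [-5/77, 34/231)
j=4 picked index 4: u0 ∈ [1/231, 29/231)
j=5 picked index 6: u0 ∈ [1/77, 2/7)
j=6 picked index 6: u0 ∈ [-10/77, 1/7)
intersection: [6/77, 4/33)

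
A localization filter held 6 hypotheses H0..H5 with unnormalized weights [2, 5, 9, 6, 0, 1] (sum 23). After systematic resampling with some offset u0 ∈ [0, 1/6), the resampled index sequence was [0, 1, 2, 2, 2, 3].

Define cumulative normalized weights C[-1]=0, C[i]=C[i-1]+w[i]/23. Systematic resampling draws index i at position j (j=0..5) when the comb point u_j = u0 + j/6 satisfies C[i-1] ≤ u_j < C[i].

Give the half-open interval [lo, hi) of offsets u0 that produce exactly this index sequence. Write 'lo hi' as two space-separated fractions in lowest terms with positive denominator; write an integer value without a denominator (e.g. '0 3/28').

0 2/69

C = [2/23, 7/23, 16/23, 22/23, 22/23, 1]
j=0 picked index 0: u0 ∈ [0, 2/23)
j=1 picked index 1: u0 ∈ [-11/138, 19/138)
j=2 picked index 2: u0 ∈ [-2/69, 25/69)
j=3 picked index 2: u0 ∈ [-9/46, 9/46)
j=4 picked index 2: u0 ∈ [-25/69, 2/69)
j=5 picked index 3: u0 ∈ [-19/138, 17/138)
intersection: [0, 2/69)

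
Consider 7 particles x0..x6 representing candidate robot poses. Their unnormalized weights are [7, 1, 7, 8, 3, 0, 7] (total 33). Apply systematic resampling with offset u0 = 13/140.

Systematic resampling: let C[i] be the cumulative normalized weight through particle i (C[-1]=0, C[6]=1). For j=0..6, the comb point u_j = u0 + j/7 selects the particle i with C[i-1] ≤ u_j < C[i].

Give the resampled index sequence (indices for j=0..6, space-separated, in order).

C = [7/33, 8/33, 5/11, 23/33, 26/33, 26/33, 1]
j=0: u_0=13/140 ∈ [0, 7/33) → index 0
j=1: u_1=33/140 ∈ [7/33, 8/33) → index 1
j=2: u_2=53/140 ∈ [8/33, 5/11) → index 2
j=3: u_3=73/140 ∈ [5/11, 23/33) → index 3
j=4: u_4=93/140 ∈ [5/11, 23/33) → index 3
j=5: u_5=113/140 ∈ [26/33, 1) → index 6
j=6: u_6=19/20 ∈ [26/33, 1) → index 6

0 1 2 3 3 6 6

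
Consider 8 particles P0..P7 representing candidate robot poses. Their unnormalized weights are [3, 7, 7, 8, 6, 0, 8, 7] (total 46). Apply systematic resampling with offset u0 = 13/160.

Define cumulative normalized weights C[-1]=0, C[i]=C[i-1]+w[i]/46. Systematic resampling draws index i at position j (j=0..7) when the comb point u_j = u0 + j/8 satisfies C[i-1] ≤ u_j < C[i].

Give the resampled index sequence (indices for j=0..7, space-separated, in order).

1 1 2 3 4 6 6 7

C = [3/46, 5/23, 17/46, 25/46, 31/46, 31/46, 39/46, 1]
j=0: u_0=13/160 ∈ [3/46, 5/23) → index 1
j=1: u_1=33/160 ∈ [3/46, 5/23) → index 1
j=2: u_2=53/160 ∈ [5/23, 17/46) → index 2
j=3: u_3=73/160 ∈ [17/46, 25/46) → index 3
j=4: u_4=93/160 ∈ [25/46, 31/46) → index 4
j=5: u_5=113/160 ∈ [31/46, 39/46) → index 6
j=6: u_6=133/160 ∈ [31/46, 39/46) → index 6
j=7: u_7=153/160 ∈ [39/46, 1) → index 7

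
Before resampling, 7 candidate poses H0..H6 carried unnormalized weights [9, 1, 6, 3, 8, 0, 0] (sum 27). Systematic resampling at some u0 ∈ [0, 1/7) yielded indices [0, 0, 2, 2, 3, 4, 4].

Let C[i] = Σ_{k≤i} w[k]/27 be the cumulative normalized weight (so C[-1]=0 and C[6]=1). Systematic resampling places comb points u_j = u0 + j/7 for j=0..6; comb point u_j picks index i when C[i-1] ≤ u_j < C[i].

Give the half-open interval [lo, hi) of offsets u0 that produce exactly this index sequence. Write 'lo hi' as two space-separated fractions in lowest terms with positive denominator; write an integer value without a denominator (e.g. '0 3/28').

C = [1/3, 10/27, 16/27, 19/27, 1, 1, 1]
j=0 picked index 0: u0 ∈ [0, 1/3)
j=1 picked index 0: u0 ∈ [-1/7, 4/21)
j=2 picked index 2: u0 ∈ [16/189, 58/189)
j=3 picked index 2: u0 ∈ [-11/189, 31/189)
j=4 picked index 3: u0 ∈ [4/189, 25/189)
j=5 picked index 4: u0 ∈ [-2/189, 2/7)
j=6 picked index 4: u0 ∈ [-29/189, 1/7)
intersection: [16/189, 25/189)

16/189 25/189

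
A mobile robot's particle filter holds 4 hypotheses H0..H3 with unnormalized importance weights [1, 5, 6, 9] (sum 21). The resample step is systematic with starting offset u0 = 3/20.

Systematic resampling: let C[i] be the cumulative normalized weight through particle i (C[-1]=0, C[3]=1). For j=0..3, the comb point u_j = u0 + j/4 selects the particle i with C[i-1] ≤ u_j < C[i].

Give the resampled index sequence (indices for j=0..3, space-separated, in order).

C = [1/21, 2/7, 4/7, 1]
j=0: u_0=3/20 ∈ [1/21, 2/7) → index 1
j=1: u_1=2/5 ∈ [2/7, 4/7) → index 2
j=2: u_2=13/20 ∈ [4/7, 1) → index 3
j=3: u_3=9/10 ∈ [4/7, 1) → index 3

1 2 3 3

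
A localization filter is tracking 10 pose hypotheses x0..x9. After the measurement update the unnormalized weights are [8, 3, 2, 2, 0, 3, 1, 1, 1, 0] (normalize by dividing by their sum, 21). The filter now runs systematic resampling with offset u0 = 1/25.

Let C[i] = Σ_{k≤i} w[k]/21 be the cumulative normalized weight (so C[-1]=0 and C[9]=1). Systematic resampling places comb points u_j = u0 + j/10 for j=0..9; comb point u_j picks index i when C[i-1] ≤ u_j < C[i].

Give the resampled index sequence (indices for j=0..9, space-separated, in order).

0 0 0 0 1 2 3 5 5 7

C = [8/21, 11/21, 13/21, 5/7, 5/7, 6/7, 19/21, 20/21, 1, 1]
j=0: u_0=1/25 ∈ [0, 8/21) → index 0
j=1: u_1=7/50 ∈ [0, 8/21) → index 0
j=2: u_2=6/25 ∈ [0, 8/21) → index 0
j=3: u_3=17/50 ∈ [0, 8/21) → index 0
j=4: u_4=11/25 ∈ [8/21, 11/21) → index 1
j=5: u_5=27/50 ∈ [11/21, 13/21) → index 2
j=6: u_6=16/25 ∈ [13/21, 5/7) → index 3
j=7: u_7=37/50 ∈ [5/7, 6/7) → index 5
j=8: u_8=21/25 ∈ [5/7, 6/7) → index 5
j=9: u_9=47/50 ∈ [19/21, 20/21) → index 7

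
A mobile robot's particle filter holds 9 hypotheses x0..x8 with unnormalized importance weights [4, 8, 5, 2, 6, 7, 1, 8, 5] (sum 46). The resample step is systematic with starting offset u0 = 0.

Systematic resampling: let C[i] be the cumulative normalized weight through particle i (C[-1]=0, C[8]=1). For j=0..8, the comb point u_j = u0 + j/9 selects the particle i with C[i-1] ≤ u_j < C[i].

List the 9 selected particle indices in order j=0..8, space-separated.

C = [2/23, 6/23, 17/46, 19/46, 25/46, 16/23, 33/46, 41/46, 1]
j=0: u_0=0 ∈ [0, 2/23) → index 0
j=1: u_1=1/9 ∈ [2/23, 6/23) → index 1
j=2: u_2=2/9 ∈ [2/23, 6/23) → index 1
j=3: u_3=1/3 ∈ [6/23, 17/46) → index 2
j=4: u_4=4/9 ∈ [19/46, 25/46) → index 4
j=5: u_5=5/9 ∈ [25/46, 16/23) → index 5
j=6: u_6=2/3 ∈ [25/46, 16/23) → index 5
j=7: u_7=7/9 ∈ [33/46, 41/46) → index 7
j=8: u_8=8/9 ∈ [33/46, 41/46) → index 7

0 1 1 2 4 5 5 7 7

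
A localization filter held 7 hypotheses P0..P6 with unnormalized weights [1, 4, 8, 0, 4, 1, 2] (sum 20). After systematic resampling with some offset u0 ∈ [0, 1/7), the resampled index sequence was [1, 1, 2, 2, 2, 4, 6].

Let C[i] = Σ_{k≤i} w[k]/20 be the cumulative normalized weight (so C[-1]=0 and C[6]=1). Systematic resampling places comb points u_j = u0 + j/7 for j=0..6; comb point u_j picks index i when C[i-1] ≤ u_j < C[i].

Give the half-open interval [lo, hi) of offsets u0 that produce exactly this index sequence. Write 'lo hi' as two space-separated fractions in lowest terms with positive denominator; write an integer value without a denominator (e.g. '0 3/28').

1/20 11/140

C = [1/20, 1/4, 13/20, 13/20, 17/20, 9/10, 1]
j=0 picked index 1: u0 ∈ [1/20, 1/4)
j=1 picked index 1: u0 ∈ [-13/140, 3/28)
j=2 picked index 2: u0 ∈ [-1/28, 51/140)
j=3 picked index 2: u0 ∈ [-5/28, 31/140)
j=4 picked index 2: u0 ∈ [-9/28, 11/140)
j=5 picked index 4: u0 ∈ [-9/140, 19/140)
j=6 picked index 6: u0 ∈ [3/70, 1/7)
intersection: [1/20, 11/140)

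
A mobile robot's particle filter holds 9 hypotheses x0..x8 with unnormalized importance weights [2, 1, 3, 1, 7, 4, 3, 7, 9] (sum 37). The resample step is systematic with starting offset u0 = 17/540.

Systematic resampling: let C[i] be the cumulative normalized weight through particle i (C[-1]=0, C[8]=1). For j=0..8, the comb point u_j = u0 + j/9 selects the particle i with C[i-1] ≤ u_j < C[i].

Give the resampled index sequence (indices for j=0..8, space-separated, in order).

C = [2/37, 3/37, 6/37, 7/37, 14/37, 18/37, 21/37, 28/37, 1]
j=0: u_0=17/540 ∈ [0, 2/37) → index 0
j=1: u_1=77/540 ∈ [3/37, 6/37) → index 2
j=2: u_2=137/540 ∈ [7/37, 14/37) → index 4
j=3: u_3=197/540 ∈ [7/37, 14/37) → index 4
j=4: u_4=257/540 ∈ [14/37, 18/37) → index 5
j=5: u_5=317/540 ∈ [21/37, 28/37) → index 7
j=6: u_6=377/540 ∈ [21/37, 28/37) → index 7
j=7: u_7=437/540 ∈ [28/37, 1) → index 8
j=8: u_8=497/540 ∈ [28/37, 1) → index 8

0 2 4 4 5 7 7 8 8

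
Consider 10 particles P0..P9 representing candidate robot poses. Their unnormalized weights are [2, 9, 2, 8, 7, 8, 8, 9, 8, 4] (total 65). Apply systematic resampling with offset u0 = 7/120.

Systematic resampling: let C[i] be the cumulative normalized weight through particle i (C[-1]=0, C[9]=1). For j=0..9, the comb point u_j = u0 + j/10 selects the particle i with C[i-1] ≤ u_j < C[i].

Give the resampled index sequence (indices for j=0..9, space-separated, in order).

1 1 3 4 5 6 6 7 8 9

C = [2/65, 11/65, 1/5, 21/65, 28/65, 36/65, 44/65, 53/65, 61/65, 1]
j=0: u_0=7/120 ∈ [2/65, 11/65) → index 1
j=1: u_1=19/120 ∈ [2/65, 11/65) → index 1
j=2: u_2=31/120 ∈ [1/5, 21/65) → index 3
j=3: u_3=43/120 ∈ [21/65, 28/65) → index 4
j=4: u_4=11/24 ∈ [28/65, 36/65) → index 5
j=5: u_5=67/120 ∈ [36/65, 44/65) → index 6
j=6: u_6=79/120 ∈ [36/65, 44/65) → index 6
j=7: u_7=91/120 ∈ [44/65, 53/65) → index 7
j=8: u_8=103/120 ∈ [53/65, 61/65) → index 8
j=9: u_9=23/24 ∈ [61/65, 1) → index 9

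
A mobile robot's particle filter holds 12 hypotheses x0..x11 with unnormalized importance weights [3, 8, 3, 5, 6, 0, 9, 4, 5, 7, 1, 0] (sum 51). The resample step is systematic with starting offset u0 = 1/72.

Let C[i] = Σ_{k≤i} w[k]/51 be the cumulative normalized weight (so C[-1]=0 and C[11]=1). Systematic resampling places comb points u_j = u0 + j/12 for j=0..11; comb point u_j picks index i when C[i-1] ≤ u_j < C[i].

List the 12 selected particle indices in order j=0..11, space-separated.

0 1 1 2 3 4 6 6 7 8 9 9

C = [1/17, 11/51, 14/51, 19/51, 25/51, 25/51, 2/3, 38/51, 43/51, 50/51, 1, 1]
j=0: u_0=1/72 ∈ [0, 1/17) → index 0
j=1: u_1=7/72 ∈ [1/17, 11/51) → index 1
j=2: u_2=13/72 ∈ [1/17, 11/51) → index 1
j=3: u_3=19/72 ∈ [11/51, 14/51) → index 2
j=4: u_4=25/72 ∈ [14/51, 19/51) → index 3
j=5: u_5=31/72 ∈ [19/51, 25/51) → index 4
j=6: u_6=37/72 ∈ [25/51, 2/3) → index 6
j=7: u_7=43/72 ∈ [25/51, 2/3) → index 6
j=8: u_8=49/72 ∈ [2/3, 38/51) → index 7
j=9: u_9=55/72 ∈ [38/51, 43/51) → index 8
j=10: u_10=61/72 ∈ [43/51, 50/51) → index 9
j=11: u_11=67/72 ∈ [43/51, 50/51) → index 9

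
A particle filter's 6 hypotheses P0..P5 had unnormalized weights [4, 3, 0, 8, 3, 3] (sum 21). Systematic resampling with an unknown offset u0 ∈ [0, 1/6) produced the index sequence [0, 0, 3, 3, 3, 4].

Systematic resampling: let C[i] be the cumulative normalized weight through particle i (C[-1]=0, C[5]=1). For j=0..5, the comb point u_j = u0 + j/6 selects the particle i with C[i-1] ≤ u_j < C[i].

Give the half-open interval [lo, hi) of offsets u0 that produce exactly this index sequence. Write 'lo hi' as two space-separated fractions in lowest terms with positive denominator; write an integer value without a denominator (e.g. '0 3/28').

C = [4/21, 1/3, 1/3, 5/7, 6/7, 1]
j=0 picked index 0: u0 ∈ [0, 4/21)
j=1 picked index 0: u0 ∈ [-1/6, 1/42)
j=2 picked index 3: u0 ∈ [0, 8/21)
j=3 picked index 3: u0 ∈ [-1/6, 3/14)
j=4 picked index 3: u0 ∈ [-1/3, 1/21)
j=5 picked index 4: u0 ∈ [-5/42, 1/42)
intersection: [0, 1/42)

0 1/42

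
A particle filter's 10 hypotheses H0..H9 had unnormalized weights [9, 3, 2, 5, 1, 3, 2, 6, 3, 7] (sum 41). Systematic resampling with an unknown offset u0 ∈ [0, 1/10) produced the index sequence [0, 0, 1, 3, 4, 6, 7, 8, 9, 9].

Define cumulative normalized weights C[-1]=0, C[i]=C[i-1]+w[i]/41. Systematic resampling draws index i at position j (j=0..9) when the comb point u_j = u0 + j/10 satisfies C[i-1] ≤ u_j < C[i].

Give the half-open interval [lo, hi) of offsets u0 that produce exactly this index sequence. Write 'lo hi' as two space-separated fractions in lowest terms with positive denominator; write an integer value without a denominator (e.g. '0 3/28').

13/205 18/205

C = [9/41, 12/41, 14/41, 19/41, 20/41, 23/41, 25/41, 31/41, 34/41, 1]
j=0 picked index 0: u0 ∈ [0, 9/41)
j=1 picked index 0: u0 ∈ [-1/10, 49/410)
j=2 picked index 1: u0 ∈ [4/205, 19/205)
j=3 picked index 3: u0 ∈ [17/410, 67/410)
j=4 picked index 4: u0 ∈ [13/205, 18/205)
j=5 picked index 6: u0 ∈ [5/82, 9/82)
j=6 picked index 7: u0 ∈ [2/205, 32/205)
j=7 picked index 8: u0 ∈ [23/410, 53/410)
j=8 picked index 9: u0 ∈ [6/205, 1/5)
j=9 picked index 9: u0 ∈ [-29/410, 1/10)
intersection: [13/205, 18/205)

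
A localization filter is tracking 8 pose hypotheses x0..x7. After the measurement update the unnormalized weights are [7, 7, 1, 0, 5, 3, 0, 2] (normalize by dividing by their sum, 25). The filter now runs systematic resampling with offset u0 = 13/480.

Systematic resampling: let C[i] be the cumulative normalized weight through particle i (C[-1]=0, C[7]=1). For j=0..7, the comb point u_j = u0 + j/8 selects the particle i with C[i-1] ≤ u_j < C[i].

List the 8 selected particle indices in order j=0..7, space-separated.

C = [7/25, 14/25, 3/5, 3/5, 4/5, 23/25, 23/25, 1]
j=0: u_0=13/480 ∈ [0, 7/25) → index 0
j=1: u_1=73/480 ∈ [0, 7/25) → index 0
j=2: u_2=133/480 ∈ [0, 7/25) → index 0
j=3: u_3=193/480 ∈ [7/25, 14/25) → index 1
j=4: u_4=253/480 ∈ [7/25, 14/25) → index 1
j=5: u_5=313/480 ∈ [3/5, 4/5) → index 4
j=6: u_6=373/480 ∈ [3/5, 4/5) → index 4
j=7: u_7=433/480 ∈ [4/5, 23/25) → index 5

0 0 0 1 1 4 4 5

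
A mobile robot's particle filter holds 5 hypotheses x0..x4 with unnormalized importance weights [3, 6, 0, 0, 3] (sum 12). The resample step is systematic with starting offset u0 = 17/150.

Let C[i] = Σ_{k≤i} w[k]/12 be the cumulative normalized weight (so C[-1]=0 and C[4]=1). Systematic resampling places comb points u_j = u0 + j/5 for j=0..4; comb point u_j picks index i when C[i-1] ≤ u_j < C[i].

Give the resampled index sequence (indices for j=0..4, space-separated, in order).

0 1 1 1 4

C = [1/4, 3/4, 3/4, 3/4, 1]
j=0: u_0=17/150 ∈ [0, 1/4) → index 0
j=1: u_1=47/150 ∈ [1/4, 3/4) → index 1
j=2: u_2=77/150 ∈ [1/4, 3/4) → index 1
j=3: u_3=107/150 ∈ [1/4, 3/4) → index 1
j=4: u_4=137/150 ∈ [3/4, 1) → index 4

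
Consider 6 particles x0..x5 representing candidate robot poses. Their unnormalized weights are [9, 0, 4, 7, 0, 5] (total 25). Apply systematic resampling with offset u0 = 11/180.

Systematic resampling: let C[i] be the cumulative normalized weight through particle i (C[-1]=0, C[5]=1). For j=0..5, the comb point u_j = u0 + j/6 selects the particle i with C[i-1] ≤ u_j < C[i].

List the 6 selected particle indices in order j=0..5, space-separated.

C = [9/25, 9/25, 13/25, 4/5, 4/5, 1]
j=0: u_0=11/180 ∈ [0, 9/25) → index 0
j=1: u_1=41/180 ∈ [0, 9/25) → index 0
j=2: u_2=71/180 ∈ [9/25, 13/25) → index 2
j=3: u_3=101/180 ∈ [13/25, 4/5) → index 3
j=4: u_4=131/180 ∈ [13/25, 4/5) → index 3
j=5: u_5=161/180 ∈ [4/5, 1) → index 5

0 0 2 3 3 5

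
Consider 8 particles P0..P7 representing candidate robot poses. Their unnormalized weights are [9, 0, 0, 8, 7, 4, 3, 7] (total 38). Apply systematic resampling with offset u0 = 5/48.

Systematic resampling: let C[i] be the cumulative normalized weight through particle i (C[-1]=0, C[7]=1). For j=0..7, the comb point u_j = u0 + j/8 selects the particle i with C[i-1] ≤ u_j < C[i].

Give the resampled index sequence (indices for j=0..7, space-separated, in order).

C = [9/38, 9/38, 9/38, 17/38, 12/19, 14/19, 31/38, 1]
j=0: u_0=5/48 ∈ [0, 9/38) → index 0
j=1: u_1=11/48 ∈ [0, 9/38) → index 0
j=2: u_2=17/48 ∈ [9/38, 17/38) → index 3
j=3: u_3=23/48 ∈ [17/38, 12/19) → index 4
j=4: u_4=29/48 ∈ [17/38, 12/19) → index 4
j=5: u_5=35/48 ∈ [12/19, 14/19) → index 5
j=6: u_6=41/48 ∈ [31/38, 1) → index 7
j=7: u_7=47/48 ∈ [31/38, 1) → index 7

0 0 3 4 4 5 7 7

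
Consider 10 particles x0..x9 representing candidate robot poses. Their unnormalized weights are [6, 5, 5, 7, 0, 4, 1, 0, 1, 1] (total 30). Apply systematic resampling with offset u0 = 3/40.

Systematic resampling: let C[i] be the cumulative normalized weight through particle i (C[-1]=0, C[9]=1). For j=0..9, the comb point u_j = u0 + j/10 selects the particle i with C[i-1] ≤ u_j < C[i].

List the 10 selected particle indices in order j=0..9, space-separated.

0 0 1 2 2 3 3 5 5 9

C = [1/5, 11/30, 8/15, 23/30, 23/30, 9/10, 14/15, 14/15, 29/30, 1]
j=0: u_0=3/40 ∈ [0, 1/5) → index 0
j=1: u_1=7/40 ∈ [0, 1/5) → index 0
j=2: u_2=11/40 ∈ [1/5, 11/30) → index 1
j=3: u_3=3/8 ∈ [11/30, 8/15) → index 2
j=4: u_4=19/40 ∈ [11/30, 8/15) → index 2
j=5: u_5=23/40 ∈ [8/15, 23/30) → index 3
j=6: u_6=27/40 ∈ [8/15, 23/30) → index 3
j=7: u_7=31/40 ∈ [23/30, 9/10) → index 5
j=8: u_8=7/8 ∈ [23/30, 9/10) → index 5
j=9: u_9=39/40 ∈ [29/30, 1) → index 9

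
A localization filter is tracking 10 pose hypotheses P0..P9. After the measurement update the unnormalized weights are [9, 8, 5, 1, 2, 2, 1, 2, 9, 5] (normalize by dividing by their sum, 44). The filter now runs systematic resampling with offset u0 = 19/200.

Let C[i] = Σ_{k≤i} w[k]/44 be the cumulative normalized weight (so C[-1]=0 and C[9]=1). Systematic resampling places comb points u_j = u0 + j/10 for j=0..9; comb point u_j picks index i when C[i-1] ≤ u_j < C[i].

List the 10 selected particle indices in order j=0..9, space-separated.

C = [9/44, 17/44, 1/2, 23/44, 25/44, 27/44, 7/11, 15/22, 39/44, 1]
j=0: u_0=19/200 ∈ [0, 9/44) → index 0
j=1: u_1=39/200 ∈ [0, 9/44) → index 0
j=2: u_2=59/200 ∈ [9/44, 17/44) → index 1
j=3: u_3=79/200 ∈ [17/44, 1/2) → index 2
j=4: u_4=99/200 ∈ [17/44, 1/2) → index 2
j=5: u_5=119/200 ∈ [25/44, 27/44) → index 5
j=6: u_6=139/200 ∈ [15/22, 39/44) → index 8
j=7: u_7=159/200 ∈ [15/22, 39/44) → index 8
j=8: u_8=179/200 ∈ [39/44, 1) → index 9
j=9: u_9=199/200 ∈ [39/44, 1) → index 9

0 0 1 2 2 5 8 8 9 9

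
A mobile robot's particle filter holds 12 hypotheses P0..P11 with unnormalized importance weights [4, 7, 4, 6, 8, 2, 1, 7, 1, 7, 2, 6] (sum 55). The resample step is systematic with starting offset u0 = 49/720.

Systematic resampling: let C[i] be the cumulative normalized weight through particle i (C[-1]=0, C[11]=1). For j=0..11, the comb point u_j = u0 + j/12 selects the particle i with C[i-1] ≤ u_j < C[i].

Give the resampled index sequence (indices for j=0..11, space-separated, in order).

0 1 2 3 4 4 6 7 9 9 11 11

C = [4/55, 1/5, 3/11, 21/55, 29/55, 31/55, 32/55, 39/55, 8/11, 47/55, 49/55, 1]
j=0: u_0=49/720 ∈ [0, 4/55) → index 0
j=1: u_1=109/720 ∈ [4/55, 1/5) → index 1
j=2: u_2=169/720 ∈ [1/5, 3/11) → index 2
j=3: u_3=229/720 ∈ [3/11, 21/55) → index 3
j=4: u_4=289/720 ∈ [21/55, 29/55) → index 4
j=5: u_5=349/720 ∈ [21/55, 29/55) → index 4
j=6: u_6=409/720 ∈ [31/55, 32/55) → index 6
j=7: u_7=469/720 ∈ [32/55, 39/55) → index 7
j=8: u_8=529/720 ∈ [8/11, 47/55) → index 9
j=9: u_9=589/720 ∈ [8/11, 47/55) → index 9
j=10: u_10=649/720 ∈ [49/55, 1) → index 11
j=11: u_11=709/720 ∈ [49/55, 1) → index 11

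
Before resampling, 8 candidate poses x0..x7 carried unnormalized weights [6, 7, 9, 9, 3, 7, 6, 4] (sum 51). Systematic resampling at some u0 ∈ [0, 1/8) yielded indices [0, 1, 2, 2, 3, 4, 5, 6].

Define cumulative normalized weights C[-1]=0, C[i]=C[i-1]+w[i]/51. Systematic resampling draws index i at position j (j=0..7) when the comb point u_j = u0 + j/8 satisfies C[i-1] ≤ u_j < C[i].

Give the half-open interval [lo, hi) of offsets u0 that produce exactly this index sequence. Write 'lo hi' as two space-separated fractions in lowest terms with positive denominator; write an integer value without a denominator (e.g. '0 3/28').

C = [2/17, 13/51, 22/51, 31/51, 2/3, 41/51, 47/51, 1]
j=0 picked index 0: u0 ∈ [0, 2/17)
j=1 picked index 1: u0 ∈ [-1/136, 53/408)
j=2 picked index 2: u0 ∈ [1/204, 37/204)
j=3 picked index 2: u0 ∈ [-49/408, 23/408)
j=4 picked index 3: u0 ∈ [-7/102, 11/102)
j=5 picked index 4: u0 ∈ [-7/408, 1/24)
j=6 picked index 5: u0 ∈ [-1/12, 11/204)
j=7 picked index 6: u0 ∈ [-29/408, 19/408)
intersection: [1/204, 1/24)

1/204 1/24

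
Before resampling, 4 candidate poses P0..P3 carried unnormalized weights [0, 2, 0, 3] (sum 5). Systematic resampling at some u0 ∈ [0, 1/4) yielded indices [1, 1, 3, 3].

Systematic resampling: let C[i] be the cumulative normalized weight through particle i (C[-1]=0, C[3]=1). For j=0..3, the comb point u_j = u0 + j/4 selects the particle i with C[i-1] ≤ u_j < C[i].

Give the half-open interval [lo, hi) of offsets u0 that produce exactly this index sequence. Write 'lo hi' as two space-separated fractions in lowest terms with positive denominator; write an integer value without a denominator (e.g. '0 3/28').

0 3/20

C = [0, 2/5, 2/5, 1]
j=0 picked index 1: u0 ∈ [0, 2/5)
j=1 picked index 1: u0 ∈ [-1/4, 3/20)
j=2 picked index 3: u0 ∈ [-1/10, 1/2)
j=3 picked index 3: u0 ∈ [-7/20, 1/4)
intersection: [0, 3/20)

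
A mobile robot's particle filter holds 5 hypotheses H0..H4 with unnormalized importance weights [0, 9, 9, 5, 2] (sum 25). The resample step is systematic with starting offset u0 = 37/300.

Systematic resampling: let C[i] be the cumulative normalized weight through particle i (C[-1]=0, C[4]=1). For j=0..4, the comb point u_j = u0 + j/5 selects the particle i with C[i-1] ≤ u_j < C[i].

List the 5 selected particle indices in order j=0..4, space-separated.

1 1 2 3 4

C = [0, 9/25, 18/25, 23/25, 1]
j=0: u_0=37/300 ∈ [0, 9/25) → index 1
j=1: u_1=97/300 ∈ [0, 9/25) → index 1
j=2: u_2=157/300 ∈ [9/25, 18/25) → index 2
j=3: u_3=217/300 ∈ [18/25, 23/25) → index 3
j=4: u_4=277/300 ∈ [23/25, 1) → index 4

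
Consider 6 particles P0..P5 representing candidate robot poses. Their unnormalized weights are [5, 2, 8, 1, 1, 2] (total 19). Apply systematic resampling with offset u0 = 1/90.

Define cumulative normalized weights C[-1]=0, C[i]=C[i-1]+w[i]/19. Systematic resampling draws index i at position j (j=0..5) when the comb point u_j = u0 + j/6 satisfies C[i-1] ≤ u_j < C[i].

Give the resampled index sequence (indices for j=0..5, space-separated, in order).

C = [5/19, 7/19, 15/19, 16/19, 17/19, 1]
j=0: u_0=1/90 ∈ [0, 5/19) → index 0
j=1: u_1=8/45 ∈ [0, 5/19) → index 0
j=2: u_2=31/90 ∈ [5/19, 7/19) → index 1
j=3: u_3=23/45 ∈ [7/19, 15/19) → index 2
j=4: u_4=61/90 ∈ [7/19, 15/19) → index 2
j=5: u_5=38/45 ∈ [16/19, 17/19) → index 4

0 0 1 2 2 4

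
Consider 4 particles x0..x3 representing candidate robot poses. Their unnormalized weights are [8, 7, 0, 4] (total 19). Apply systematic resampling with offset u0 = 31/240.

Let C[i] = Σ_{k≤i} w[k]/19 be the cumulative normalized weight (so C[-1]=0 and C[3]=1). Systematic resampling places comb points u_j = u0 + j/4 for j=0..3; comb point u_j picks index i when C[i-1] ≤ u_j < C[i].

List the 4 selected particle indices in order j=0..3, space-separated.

C = [8/19, 15/19, 15/19, 1]
j=0: u_0=31/240 ∈ [0, 8/19) → index 0
j=1: u_1=91/240 ∈ [0, 8/19) → index 0
j=2: u_2=151/240 ∈ [8/19, 15/19) → index 1
j=3: u_3=211/240 ∈ [15/19, 1) → index 3

0 0 1 3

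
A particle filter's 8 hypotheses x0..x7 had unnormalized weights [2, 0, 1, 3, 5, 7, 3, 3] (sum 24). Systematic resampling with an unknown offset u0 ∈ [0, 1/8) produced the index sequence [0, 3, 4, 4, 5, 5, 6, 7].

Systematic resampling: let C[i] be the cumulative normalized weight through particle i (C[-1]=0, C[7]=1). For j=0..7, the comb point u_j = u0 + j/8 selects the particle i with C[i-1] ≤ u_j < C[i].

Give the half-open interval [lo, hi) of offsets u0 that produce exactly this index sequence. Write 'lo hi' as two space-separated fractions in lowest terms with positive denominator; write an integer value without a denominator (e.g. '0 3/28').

0 1/12

C = [1/12, 1/12, 1/8, 1/4, 11/24, 3/4, 7/8, 1]
j=0 picked index 0: u0 ∈ [0, 1/12)
j=1 picked index 3: u0 ∈ [0, 1/8)
j=2 picked index 4: u0 ∈ [0, 5/24)
j=3 picked index 4: u0 ∈ [-1/8, 1/12)
j=4 picked index 5: u0 ∈ [-1/24, 1/4)
j=5 picked index 5: u0 ∈ [-1/6, 1/8)
j=6 picked index 6: u0 ∈ [0, 1/8)
j=7 picked index 7: u0 ∈ [0, 1/8)
intersection: [0, 1/12)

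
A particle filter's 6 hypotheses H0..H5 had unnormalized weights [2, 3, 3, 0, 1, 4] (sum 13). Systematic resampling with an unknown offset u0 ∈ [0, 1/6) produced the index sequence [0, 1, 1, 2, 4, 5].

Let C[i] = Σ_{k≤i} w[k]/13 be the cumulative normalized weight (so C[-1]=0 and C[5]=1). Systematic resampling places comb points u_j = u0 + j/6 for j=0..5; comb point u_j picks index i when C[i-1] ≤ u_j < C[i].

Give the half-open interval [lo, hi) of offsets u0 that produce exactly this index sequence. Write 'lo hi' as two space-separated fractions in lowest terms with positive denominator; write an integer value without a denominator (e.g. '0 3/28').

C = [2/13, 5/13, 8/13, 8/13, 9/13, 1]
j=0 picked index 0: u0 ∈ [0, 2/13)
j=1 picked index 1: u0 ∈ [-1/78, 17/78)
j=2 picked index 1: u0 ∈ [-7/39, 2/39)
j=3 picked index 2: u0 ∈ [-3/26, 3/26)
j=4 picked index 4: u0 ∈ [-2/39, 1/39)
j=5 picked index 5: u0 ∈ [-11/78, 1/6)
intersection: [0, 1/39)

0 1/39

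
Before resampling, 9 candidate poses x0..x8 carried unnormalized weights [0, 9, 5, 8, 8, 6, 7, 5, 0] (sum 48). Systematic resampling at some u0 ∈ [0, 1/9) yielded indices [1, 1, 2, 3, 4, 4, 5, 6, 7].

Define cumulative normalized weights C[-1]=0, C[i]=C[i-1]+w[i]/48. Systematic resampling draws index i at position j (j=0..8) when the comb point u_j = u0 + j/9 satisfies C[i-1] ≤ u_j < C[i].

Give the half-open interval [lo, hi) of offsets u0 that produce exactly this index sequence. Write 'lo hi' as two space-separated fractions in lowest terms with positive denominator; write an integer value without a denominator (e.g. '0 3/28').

C = [0, 3/16, 7/24, 11/24, 5/8, 3/4, 43/48, 1, 1]
j=0 picked index 1: u0 ∈ [0, 3/16)
j=1 picked index 1: u0 ∈ [-1/9, 11/144)
j=2 picked index 2: u0 ∈ [-5/144, 5/72)
j=3 picked index 3: u0 ∈ [-1/24, 1/8)
j=4 picked index 4: u0 ∈ [1/72, 13/72)
j=5 picked index 4: u0 ∈ [-7/72, 5/72)
j=6 picked index 5: u0 ∈ [-1/24, 1/12)
j=7 picked index 6: u0 ∈ [-1/36, 17/144)
j=8 picked index 7: u0 ∈ [1/144, 1/9)
intersection: [1/72, 5/72)

1/72 5/72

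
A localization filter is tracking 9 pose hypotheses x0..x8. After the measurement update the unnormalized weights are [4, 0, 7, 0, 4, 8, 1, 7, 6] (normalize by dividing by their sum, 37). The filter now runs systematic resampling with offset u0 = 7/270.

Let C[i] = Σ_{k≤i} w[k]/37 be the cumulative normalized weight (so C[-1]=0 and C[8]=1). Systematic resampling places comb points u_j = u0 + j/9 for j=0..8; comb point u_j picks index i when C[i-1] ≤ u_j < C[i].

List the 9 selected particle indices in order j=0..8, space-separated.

C = [4/37, 4/37, 11/37, 11/37, 15/37, 23/37, 24/37, 31/37, 1]
j=0: u_0=7/270 ∈ [0, 4/37) → index 0
j=1: u_1=37/270 ∈ [4/37, 11/37) → index 2
j=2: u_2=67/270 ∈ [4/37, 11/37) → index 2
j=3: u_3=97/270 ∈ [11/37, 15/37) → index 4
j=4: u_4=127/270 ∈ [15/37, 23/37) → index 5
j=5: u_5=157/270 ∈ [15/37, 23/37) → index 5
j=6: u_6=187/270 ∈ [24/37, 31/37) → index 7
j=7: u_7=217/270 ∈ [24/37, 31/37) → index 7
j=8: u_8=247/270 ∈ [31/37, 1) → index 8

0 2 2 4 5 5 7 7 8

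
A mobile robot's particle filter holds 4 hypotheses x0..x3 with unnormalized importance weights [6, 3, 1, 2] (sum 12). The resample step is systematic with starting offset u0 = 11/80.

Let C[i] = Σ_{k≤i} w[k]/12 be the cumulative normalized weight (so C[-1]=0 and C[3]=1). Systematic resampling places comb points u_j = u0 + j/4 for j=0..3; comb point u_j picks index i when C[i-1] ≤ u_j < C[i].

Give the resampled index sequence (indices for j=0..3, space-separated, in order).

C = [1/2, 3/4, 5/6, 1]
j=0: u_0=11/80 ∈ [0, 1/2) → index 0
j=1: u_1=31/80 ∈ [0, 1/2) → index 0
j=2: u_2=51/80 ∈ [1/2, 3/4) → index 1
j=3: u_3=71/80 ∈ [5/6, 1) → index 3

0 0 1 3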